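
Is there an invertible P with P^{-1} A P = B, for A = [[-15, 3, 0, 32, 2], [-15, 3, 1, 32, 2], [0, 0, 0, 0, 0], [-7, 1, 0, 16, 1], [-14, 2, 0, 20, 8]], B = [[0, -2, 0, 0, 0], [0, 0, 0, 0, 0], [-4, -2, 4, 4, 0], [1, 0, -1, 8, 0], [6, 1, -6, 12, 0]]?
No.

Both have characteristic polynomial x^3(x - 6)^2, but the minimal polynomial of A is x^3(x - 6)^2 while the minimal polynomial of B is x^2(x - 6)^2. The minimal polynomial is a similarity invariant, so A and B are not similar.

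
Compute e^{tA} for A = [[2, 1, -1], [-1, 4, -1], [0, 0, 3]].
A has Jordan form J = [[3, 1, 0], [0, 3, 0], [0, 0, 3]] with A = PJP^{-1}, so e^{tA} = P e^{tJ} P^{-1}.

For a Jordan block J_k(λ), e^{tJ_k(λ)} = e^{λt} · (I + tN + t^2 N^2/2! + ... + t^{k-1} N^{k-1}/(k-1)!) where N is the nilpotent superdiagonal part.

Assembling the blocks and conjugating back gives the entries of e^{tA} as shown above.

e^{tA} = [[(1 - t)*e^{3*t}, t*e^{3*t}, -t*e^{3*t}], [-t*e^{3*t}, (t + 1)*e^{3*t}, -t*e^{3*t}], [0, 0, e^{3*t}]]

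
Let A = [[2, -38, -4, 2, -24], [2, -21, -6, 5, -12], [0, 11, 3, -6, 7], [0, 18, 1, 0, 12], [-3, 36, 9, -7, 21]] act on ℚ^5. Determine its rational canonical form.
The invariant factors of A (the non-unit diagonal entries of the Smith normal form of xI - A over ℚ[x]) are (x - 4)(x - 1)(x^3 + 4), each dividing the next. The characteristic polynomial is their product, (x - 4)(x - 1)(x^3 + 4).

The rational canonical form is the block-diagonal matrix of companion matrices C(f_i):
R = [[0, 0, 0, 0, -16], [1, 0, 0, 0, 20], [0, 1, 0, 0, -4], [0, 0, 1, 0, -4], [0, 0, 0, 1, 5]].

Note the characteristic polynomial does not split into linear factors over ℚ, so A has no Jordan form over ℚ; the rational canonical form exists over any field.

R = [[0, 0, 0, 0, -16], [1, 0, 0, 0, 20], [0, 1, 0, 0, -4], [0, 0, 1, 0, -4], [0, 0, 0, 1, 5]]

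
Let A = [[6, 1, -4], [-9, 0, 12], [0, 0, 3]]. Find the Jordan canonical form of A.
The characteristic polynomial is det(xI - A) = (x - 3)^3, so the eigenvalues are 3 (algebraic multiplicity 3).

For λ = 3: rank(A - 3I) = 1, rank((A - 3I)^2) = 0. The eigenspace has dimension 3 - 1 = 2, so there are 2 Jordan blocks; the rank sequence gives block sizes [2, 1].

Assembling the blocks gives the Jordan form J above.

J = [[3, 1, 0], [0, 3, 0], [0, 0, 3]]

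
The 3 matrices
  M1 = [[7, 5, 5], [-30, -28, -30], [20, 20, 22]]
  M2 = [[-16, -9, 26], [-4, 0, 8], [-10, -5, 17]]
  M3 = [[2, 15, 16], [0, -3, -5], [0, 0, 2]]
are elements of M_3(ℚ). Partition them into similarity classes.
2 classes: {M1}, {M2, M3}

Characteristic polynomials: χ_{M1} = (x - 2)^2(x + 3), χ_{M2} = (x - 2)^2(x + 3), χ_{M3} = (x - 2)^2(x + 3).

{M1}: invariant factors x - 2, (x - 2)(x + 3).

{M2, M3}: invariant factors (x - 2)^2(x + 3).

Matrices are similar if and only if their invariant-factor lists agree; the partition into similarity classes is {M1}, {M2, M3}.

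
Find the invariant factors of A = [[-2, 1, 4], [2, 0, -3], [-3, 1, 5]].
(x - 1)^3

The Jordan structure of A has elementary divisors (x - 1)^3. Arranging the block sizes at each eigenvalue in decreasing order and taking row products gives the invariant factors.

Invariant factors (smallest first, each dividing the next): (x - 1)^3.

Check: the last factor (x - 1)^3 is the minimal polynomial, and the product (x - 1)^3 is the characteristic polynomial.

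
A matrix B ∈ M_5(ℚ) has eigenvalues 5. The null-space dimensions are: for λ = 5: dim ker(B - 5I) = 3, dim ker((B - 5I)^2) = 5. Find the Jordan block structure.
Jordan blocks: (5, 2), (5, 2), (5, 1)

λ = 5: successive nullity increments [3, 2] count blocks of size ≥ k; block sizes are [2, 2, 1].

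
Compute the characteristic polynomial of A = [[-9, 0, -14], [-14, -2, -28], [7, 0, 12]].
χ_A(x) = (x - 5)(x + 2)^2

xI - A = [[x + 9, 0, 14], [14, x + 2, 28], [-7, 0, x - 12]].

Expanding det(xI - A) along the first row:
det(xI - A) = + (x + 9)·det([[x + 2, 28], [0, x - 12]]) - (0)·det([[14, 28], [-7, x - 12]]) + (14)·det([[14, x + 2], [-7, 0]]).

Evaluating gives χ_A(x) = x^3 - x^2 - 16x - 20 = (x - 5)(x + 2)^2.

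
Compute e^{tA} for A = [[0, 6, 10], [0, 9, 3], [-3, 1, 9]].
A has Jordan form J = [[6, 1, 0], [0, 6, 1], [0, 0, 6]] with A = PJP^{-1}, so e^{tA} = P e^{tJ} P^{-1}.

For a Jordan block J_k(λ), e^{tJ_k(λ)} = e^{λt} · (I + tN + t^2 N^2/2! + ... + t^{k-1} N^{k-1}/(k-1)!) where N is the nilpotent superdiagonal part.

Assembling the blocks and conjugating back gives the entries of e^{tA} as shown above.

e^{tA} = [[(3*t^2 - 6*t + 1)*e^{6*t}, 2*t*(3 - 2*t)*e^{6*t}, 2*t*(5 - 3*t)*e^{6*t}], [-9*t^2*e^{6*t}/2, (6*t^2 + 3*t + 1)*e^{6*t}, 3*t*(3*t + 1)*e^{6*t}], [3*t*(3*t - 2)*e^{6*t}/2, t*(1 - 6*t)*e^{6*t}, (-9*t^2 + 3*t + 1)*e^{6*t}]]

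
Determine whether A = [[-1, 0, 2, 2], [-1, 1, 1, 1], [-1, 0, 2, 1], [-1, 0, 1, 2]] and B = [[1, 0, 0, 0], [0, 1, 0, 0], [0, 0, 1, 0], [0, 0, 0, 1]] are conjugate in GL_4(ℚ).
Both have characteristic polynomial (x - 1)^4, but the minimal polynomial of A is (x - 1)^2 while the minimal polynomial of B is x - 1. The minimal polynomial is a similarity invariant, so A and B are not similar.

No.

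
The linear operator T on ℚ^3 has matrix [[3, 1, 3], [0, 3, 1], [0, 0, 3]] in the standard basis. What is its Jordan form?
The characteristic polynomial is det(xI - A) = (x - 3)^3, so the eigenvalues are 3 (algebraic multiplicity 3).

For λ = 3: rank(A - 3I) = 2, rank((A - 3I)^2) = 1, rank((A - 3I)^3) = 0. The eigenspace has dimension 3 - 2 = 1, so there is 1 Jordan block; the rank sequence gives block sizes [3].

Assembling the blocks gives the Jordan form J above.

J = [[3, 1, 0], [0, 3, 1], [0, 0, 3]]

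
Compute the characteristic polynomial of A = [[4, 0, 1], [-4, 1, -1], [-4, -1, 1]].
xI - A = [[x - 4, 0, -1], [4, x - 1, 1], [4, 1, x - 1]].

Expanding det(xI - A) along the first row:
det(xI - A) = + (x - 4)·det([[x - 1, 1], [1, x - 1]]) - (0)·det([[4, 1], [4, x - 1]]) + (-1)·det([[4, x - 1], [4, 1]]).

Evaluating gives χ_A(x) = x^3 - 6x^2 + 12x - 8 = (x - 2)^3.

χ_A(x) = (x - 2)^3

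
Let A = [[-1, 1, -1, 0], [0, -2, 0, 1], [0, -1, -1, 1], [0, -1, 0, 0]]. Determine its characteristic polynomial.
xI - A = [[x + 1, -1, 1, 0], [0, x + 2, 0, -1], [0, 1, x + 1, -1], [0, 1, 0, x]].

Expanding det(xI - A) along the first row:
det(xI - A) = + (x + 1)·det([[x + 2, 0, -1], [1, x + 1, -1], [1, 0, x]]) - (-1)·det([[0, 0, -1], [0, x + 1, -1], [0, 0, x]]) + (1)·det([[0, x + 2, -1], [0, 1, -1], [0, 1, x]]) - (0)·det([[0, x + 2, 0], [0, 1, x + 1], [0, 1, 0]]).

Evaluating gives χ_A(x) = x^4 + 4x^3 + 6x^2 + 4x + 1 = (x + 1)^4.

χ_A(x) = (x + 1)^4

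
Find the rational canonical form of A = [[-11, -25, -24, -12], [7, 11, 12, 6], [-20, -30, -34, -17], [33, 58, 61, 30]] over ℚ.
R = [[0, 0, 0, -18], [1, 0, 0, 6], [0, 1, 0, 1], [0, 0, 1, -4]]

The invariant factors of A (the non-unit diagonal entries of the Smith normal form of xI - A over ℚ[x]) are (x + 3)^2(x^2 - 2x + 2), each dividing the next. The characteristic polynomial is their product, (x + 3)^2(x^2 - 2x + 2).

The rational canonical form is the block-diagonal matrix of companion matrices C(f_i):
R = [[0, 0, 0, -18], [1, 0, 0, 6], [0, 1, 0, 1], [0, 0, 1, -4]].

Note the characteristic polynomial does not split into linear factors over ℚ, so A has no Jordan form over ℚ; the rational canonical form exists over any field.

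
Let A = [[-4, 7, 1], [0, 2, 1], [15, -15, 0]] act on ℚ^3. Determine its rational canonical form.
R = [[0, 0, 15], [1, 0, 8], [0, 1, -2]]

The invariant factors of A (the non-unit diagonal entries of the Smith normal form of xI - A over ℚ[x]) are (x + 3)(x^2 - x - 5), each dividing the next. The characteristic polynomial is their product, (x + 3)(x^2 - x - 5).

The rational canonical form is the block-diagonal matrix of companion matrices C(f_i):
R = [[0, 0, 15], [1, 0, 8], [0, 1, -2]].

Note the characteristic polynomial does not split into linear factors over ℚ, so A has no Jordan form over ℚ; the rational canonical form exists over any field.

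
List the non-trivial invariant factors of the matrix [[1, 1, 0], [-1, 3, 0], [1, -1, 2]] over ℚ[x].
x - 2, (x - 2)^2

The Jordan structure of A has elementary divisors (x - 2)^2, (x - 2). Arranging the block sizes at each eigenvalue in decreasing order and taking row products gives the invariant factors.

Invariant factors (smallest first, each dividing the next): x - 2, (x - 2)^2.

Check: the last factor (x - 2)^2 is the minimal polynomial, and the product (x - 2)^3 is the characteristic polynomial.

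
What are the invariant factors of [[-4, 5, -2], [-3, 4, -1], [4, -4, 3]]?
(x - 1)^3

The Jordan structure of A has elementary divisors (x - 1)^3. Arranging the block sizes at each eigenvalue in decreasing order and taking row products gives the invariant factors.

Invariant factors (smallest first, each dividing the next): (x - 1)^3.

Check: the last factor (x - 1)^3 is the minimal polynomial, and the product (x - 1)^3 is the characteristic polynomial.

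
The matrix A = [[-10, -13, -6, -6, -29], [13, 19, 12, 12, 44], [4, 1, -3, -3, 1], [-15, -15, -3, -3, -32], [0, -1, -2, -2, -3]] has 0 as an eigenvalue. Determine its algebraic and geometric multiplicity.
algebraic multiplicity 5, geometric multiplicity 2

The characteristic polynomial is x^5, so the factor x appears with exponent 5: the algebraic multiplicity is 5.

rank(A) = 3, so the eigenspace has dimension 5 - 3 = 2: the geometric multiplicity is 2.

Since 2 < 5, A is not diagonalizable.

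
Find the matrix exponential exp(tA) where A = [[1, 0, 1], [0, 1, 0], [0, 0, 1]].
e^{tA} = [[e^{t}, 0, t*e^{t}], [0, e^{t}, 0], [0, 0, e^{t}]]

A has Jordan form J = [[1, 1, 0], [0, 1, 0], [0, 0, 1]] with A = PJP^{-1}, so e^{tA} = P e^{tJ} P^{-1}.

For a Jordan block J_k(λ), e^{tJ_k(λ)} = e^{λt} · (I + tN + t^2 N^2/2! + ... + t^{k-1} N^{k-1}/(k-1)!) where N is the nilpotent superdiagonal part.

Assembling the blocks and conjugating back gives the entries of e^{tA} as shown above.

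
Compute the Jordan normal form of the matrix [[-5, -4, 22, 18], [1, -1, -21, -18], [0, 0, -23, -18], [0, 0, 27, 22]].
J = [[-5, 0, 0, 0], [0, -3, 1, 0], [0, 0, -3, 0], [0, 0, 0, 4]]

The characteristic polynomial is det(xI - A) = (x - 4)(x + 3)^2(x + 5), so the eigenvalues are -5 (algebraic multiplicity 1), -3 (algebraic multiplicity 2), 4 (algebraic multiplicity 1).

For λ = -5: algebraic multiplicity 1 gives one 1×1 block.

For λ = -3: rank(A + 3I) = 3, rank((A + 3I)^2) = 2. The eigenspace has dimension 4 - 3 = 1, so there is 1 Jordan block; the rank sequence gives block sizes [2].

For λ = 4: algebraic multiplicity 1 gives one 1×1 block.

Assembling the blocks gives the Jordan form J above.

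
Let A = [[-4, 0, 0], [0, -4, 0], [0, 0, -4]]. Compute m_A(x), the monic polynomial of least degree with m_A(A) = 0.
The characteristic polynomial factors as (x + 4)^3. The minimal polynomial is ∏(x - λ)^{k_λ} where k_λ is the size of the largest Jordan block at λ.

For λ = -4: rank(A + 4I) = 0, and the largest Jordan block has size 1 (the smallest k with rank((A + 4I)^k) = rank((A + 4I)^(k+1))).

So m_A(x) = x + 4.

m_A(x) = x + 4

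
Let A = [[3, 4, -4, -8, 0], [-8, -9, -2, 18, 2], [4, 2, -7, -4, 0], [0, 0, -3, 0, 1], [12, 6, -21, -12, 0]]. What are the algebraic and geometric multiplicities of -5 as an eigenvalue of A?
algebraic multiplicity 2, geometric multiplicity 2

The characteristic polynomial is x^2(x + 3)(x + 5)^2, so the factor x + 5 appears with exponent 2: the algebraic multiplicity is 2.

rank(A + 5I) = 3, so the eigenspace has dimension 5 - 3 = 2: the geometric multiplicity is 2.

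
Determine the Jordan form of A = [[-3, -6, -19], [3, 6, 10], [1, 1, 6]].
J = [[3, 1, 0], [0, 3, 1], [0, 0, 3]]

The characteristic polynomial is det(xI - A) = (x - 3)^3, so the eigenvalues are 3 (algebraic multiplicity 3).

For λ = 3: rank(A - 3I) = 2, rank((A - 3I)^2) = 1, rank((A - 3I)^3) = 0. The eigenspace has dimension 3 - 2 = 1, so there is 1 Jordan block; the rank sequence gives block sizes [3].

Assembling the blocks gives the Jordan form J above.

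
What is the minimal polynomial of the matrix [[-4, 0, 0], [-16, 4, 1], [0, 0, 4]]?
m_A(x) = (x - 4)^2(x + 4)

The characteristic polynomial factors as (x - 4)^2(x + 4). The minimal polynomial is ∏(x - λ)^{k_λ} where k_λ is the size of the largest Jordan block at λ.

For λ = -4: rank(A + 4I) = 2, and the largest Jordan block has size 1 (the smallest k with rank((A + 4I)^k) = rank((A + 4I)^(k+1))).
For λ = 4: rank(A - 4I) = 2, and the largest Jordan block has size 2 (the smallest k with rank((A - 4I)^k) = rank((A - 4I)^(k+1))).

So m_A(x) = (x - 4)^2(x + 4).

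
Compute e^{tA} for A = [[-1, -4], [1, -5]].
e^{tA} = [[(2*t + 1)*e^{-3*t}, -4*t*e^{-3*t}], [t*e^{-3*t}, (1 - 2*t)*e^{-3*t}]]

A has Jordan form J = [[-3, 1], [0, -3]] with A = PJP^{-1}, so e^{tA} = P e^{tJ} P^{-1}.

For a Jordan block J_k(λ), e^{tJ_k(λ)} = e^{λt} · (I + tN + t^2 N^2/2! + ... + t^{k-1} N^{k-1}/(k-1)!) where N is the nilpotent superdiagonal part.

Assembling the blocks and conjugating back gives the entries of e^{tA} as shown above.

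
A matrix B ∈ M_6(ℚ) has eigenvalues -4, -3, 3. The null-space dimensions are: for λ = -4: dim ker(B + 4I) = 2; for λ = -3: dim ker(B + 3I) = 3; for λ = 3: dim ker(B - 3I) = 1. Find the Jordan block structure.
Jordan blocks: (-4, 1), (-4, 1), (-3, 1), (-3, 1), (-3, 1), (3, 1)

λ = -4: successive nullity increments [2] count blocks of size ≥ k; block sizes are [1, 1].
λ = -3: successive nullity increments [3] count blocks of size ≥ k; block sizes are [1, 1, 1].
λ = 3: successive nullity increments [1] count blocks of size ≥ k; block sizes are [1].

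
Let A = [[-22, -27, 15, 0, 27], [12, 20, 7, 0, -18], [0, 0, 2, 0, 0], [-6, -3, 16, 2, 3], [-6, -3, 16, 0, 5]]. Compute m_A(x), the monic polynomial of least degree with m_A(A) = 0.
The characteristic polynomial factors as (x - 5)(x - 2)^3(x + 4). The minimal polynomial is ∏(x - λ)^{k_λ} where k_λ is the size of the largest Jordan block at λ.

For λ = -4: rank(A + 4I) = 4, and the largest Jordan block has size 1 (the smallest k with rank((A + 4I)^k) = rank((A + 4I)^(k+1))).
For λ = 2: rank(A - 2I) = 3, and the largest Jordan block has size 2 (the smallest k with rank((A - 2I)^k) = rank((A - 2I)^(k+1))).
For λ = 5: rank(A - 5I) = 4, and the largest Jordan block has size 1 (the smallest k with rank((A - 5I)^k) = rank((A - 5I)^(k+1))).

So m_A(x) = (x - 5)(x - 2)^2(x + 4).

m_A(x) = (x - 5)(x - 2)^2(x + 4)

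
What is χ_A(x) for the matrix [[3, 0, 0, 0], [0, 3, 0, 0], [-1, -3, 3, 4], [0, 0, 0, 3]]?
xI - A = [[x - 3, 0, 0, 0], [0, x - 3, 0, 0], [1, 3, x - 3, -4], [0, 0, 0, x - 3]].

Expanding det(xI - A) along the first row:
det(xI - A) = + (x - 3)·det([[x - 3, 0, 0], [3, x - 3, -4], [0, 0, x - 3]]) - (0)·det([[0, 0, 0], [1, x - 3, -4], [0, 0, x - 3]]) + (0)·det([[0, x - 3, 0], [1, 3, -4], [0, 0, x - 3]]) - (0)·det([[0, x - 3, 0], [1, 3, x - 3], [0, 0, 0]]).

Evaluating gives χ_A(x) = x^4 - 12x^3 + 54x^2 - 108x + 81 = (x - 3)^4.

χ_A(x) = (x - 3)^4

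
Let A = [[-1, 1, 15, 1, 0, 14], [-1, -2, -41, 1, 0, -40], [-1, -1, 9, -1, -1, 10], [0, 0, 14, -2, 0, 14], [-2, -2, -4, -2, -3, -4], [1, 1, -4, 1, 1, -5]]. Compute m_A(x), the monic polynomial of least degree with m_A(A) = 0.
The characteristic polynomial factors as (x - 5)(x + 1)(x + 2)^4. The minimal polynomial is ∏(x - λ)^{k_λ} where k_λ is the size of the largest Jordan block at λ.

For λ = -2: rank(A + 2I) = 4, and the largest Jordan block has size 3 (the smallest k with rank((A + 2I)^k) = rank((A + 2I)^(k+1))).
For λ = -1: rank(A + I) = 5, and the largest Jordan block has size 1 (the smallest k with rank((A + I)^k) = rank((A + I)^(k+1))).
For λ = 5: rank(A - 5I) = 5, and the largest Jordan block has size 1 (the smallest k with rank((A - 5I)^k) = rank((A - 5I)^(k+1))).

So m_A(x) = (x - 5)(x + 1)(x + 2)^3.

m_A(x) = (x - 5)(x + 1)(x + 2)^3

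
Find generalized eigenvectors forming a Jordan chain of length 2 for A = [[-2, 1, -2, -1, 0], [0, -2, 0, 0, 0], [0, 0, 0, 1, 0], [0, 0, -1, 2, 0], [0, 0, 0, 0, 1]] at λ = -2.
v_1 = [[3, 1, 0, 0, 0]]^T, v_2 = [[1, 0, 0, 0, 0]]^T

We seek v_1 ∈ ker((A + 2I)^2) \ ker(A + 2I), then set v_{i+1} = (A + 2I) v_i.

One such chain is v_1 = [[3, 1, 0, 0, 0]]^T, v_2 = [[1, 0, 0, 0, 0]]^T. Check: (A + 2I) v_2 = [[0, 0, 0, 0, 0]]^T = 0.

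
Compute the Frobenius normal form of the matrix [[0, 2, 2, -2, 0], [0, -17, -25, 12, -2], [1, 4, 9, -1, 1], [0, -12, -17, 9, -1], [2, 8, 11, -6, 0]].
R = [[0, 0, 0, 0, 2], [1, 0, 0, 0, -4], [0, 1, 0, 0, 1], [0, 0, 1, 0, 1], [0, 0, 0, 1, 1]]

The invariant factors of A (the non-unit diagonal entries of the Smith normal form of xI - A over ℚ[x]) are (x - 1)^3(x^2 + 2x + 2), each dividing the next. The characteristic polynomial is their product, (x - 1)^3(x^2 + 2x + 2).

The rational canonical form is the block-diagonal matrix of companion matrices C(f_i):
R = [[0, 0, 0, 0, 2], [1, 0, 0, 0, -4], [0, 1, 0, 0, 1], [0, 0, 1, 0, 1], [0, 0, 0, 1, 1]].

Note the characteristic polynomial does not split into linear factors over ℚ, so A has no Jordan form over ℚ; the rational canonical form exists over any field.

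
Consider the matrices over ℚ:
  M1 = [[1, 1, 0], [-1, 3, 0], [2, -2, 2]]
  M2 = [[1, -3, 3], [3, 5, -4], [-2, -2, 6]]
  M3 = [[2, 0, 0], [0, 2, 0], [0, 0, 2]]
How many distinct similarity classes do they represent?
Characteristic polynomials: χ_{M1} = (x - 2)^3, χ_{M2} = (x - 4)^3, χ_{M3} = (x - 2)^3.

{M1}: invariant factors x - 2, (x - 2)^2.

{M2}: invariant factors (x - 4)^3.

{M3}: invariant factors x - 2, x - 2, x - 2.

Matrices are similar if and only if their invariant-factor lists agree; the partition into similarity classes is {M1}, {M2}, {M3}.

3 classes: {M1}, {M2}, {M3}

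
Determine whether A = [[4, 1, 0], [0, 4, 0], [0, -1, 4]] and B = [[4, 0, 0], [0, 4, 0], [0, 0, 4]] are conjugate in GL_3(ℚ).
Both have characteristic polynomial (x - 4)^3, but the minimal polynomial of A is (x - 4)^2 while the minimal polynomial of B is x - 4. The minimal polynomial is a similarity invariant, so A and B are not similar.

No.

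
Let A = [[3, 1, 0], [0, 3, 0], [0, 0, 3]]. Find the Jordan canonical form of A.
The characteristic polynomial is det(xI - A) = (x - 3)^3, so the eigenvalues are 3 (algebraic multiplicity 3).

For λ = 3: rank(A - 3I) = 1, rank((A - 3I)^2) = 0. The eigenspace has dimension 3 - 1 = 2, so there are 2 Jordan blocks; the rank sequence gives block sizes [2, 1].

Assembling the blocks gives the Jordan form J above.

J = [[3, 1, 0], [0, 3, 0], [0, 0, 3]]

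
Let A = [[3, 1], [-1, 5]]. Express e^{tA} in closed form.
e^{tA} = [[(1 - t)*e^{4*t}, t*e^{4*t}], [-t*e^{4*t}, (t + 1)*e^{4*t}]]

A has Jordan form J = [[4, 1], [0, 4]] with A = PJP^{-1}, so e^{tA} = P e^{tJ} P^{-1}.

For a Jordan block J_k(λ), e^{tJ_k(λ)} = e^{λt} · (I + tN + t^2 N^2/2! + ... + t^{k-1} N^{k-1}/(k-1)!) where N is the nilpotent superdiagonal part.

Assembling the blocks and conjugating back gives the entries of e^{tA} as shown above.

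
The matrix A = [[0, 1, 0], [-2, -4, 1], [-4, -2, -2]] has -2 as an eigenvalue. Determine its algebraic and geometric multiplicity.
algebraic multiplicity 3, geometric multiplicity 1

The characteristic polynomial is (x + 2)^3, so the factor x + 2 appears with exponent 3: the algebraic multiplicity is 3.

rank(A + 2I) = 2, so the eigenspace has dimension 3 - 2 = 1: the geometric multiplicity is 1.

Since 1 < 3, A is not diagonalizable.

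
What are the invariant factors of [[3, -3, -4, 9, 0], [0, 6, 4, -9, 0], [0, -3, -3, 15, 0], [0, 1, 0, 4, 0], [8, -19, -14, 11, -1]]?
The Jordan structure of A has elementary divisors (x + 1), (x - 1), (x - 3)^2, (x - 3). Arranging the block sizes at each eigenvalue in decreasing order and taking row products gives the invariant factors.

Invariant factors (smallest first, each dividing the next): x - 3, (x - 3)^2(x - 1)(x + 1).

Check: the last factor (x - 3)^2(x - 1)(x + 1) is the minimal polynomial, and the product (x - 3)^3(x - 1)(x + 1) is the characteristic polynomial.

x - 3, (x - 3)^2(x - 1)(x + 1)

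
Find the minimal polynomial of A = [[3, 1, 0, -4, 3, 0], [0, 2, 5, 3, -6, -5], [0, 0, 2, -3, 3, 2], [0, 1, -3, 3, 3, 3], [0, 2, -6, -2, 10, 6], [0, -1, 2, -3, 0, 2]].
The characteristic polynomial factors as (x - 4)^4(x - 3)^2. The minimal polynomial is ∏(x - λ)^{k_λ} where k_λ is the size of the largest Jordan block at λ.

For λ = 3: rank(A - 3I) = 5, and the largest Jordan block has size 2 (the smallest k with rank((A - 3I)^k) = rank((A - 3I)^(k+1))).
For λ = 4: rank(A - 4I) = 4, and the largest Jordan block has size 3 (the smallest k with rank((A - 4I)^k) = rank((A - 4I)^(k+1))).

So m_A(x) = (x - 4)^3(x - 3)^2.

m_A(x) = (x - 4)^3(x - 3)^2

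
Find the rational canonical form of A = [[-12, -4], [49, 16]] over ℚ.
R = [[0, -4], [1, 4]]

The invariant factors of A (the non-unit diagonal entries of the Smith normal form of xI - A over ℚ[x]) are (x - 2)^2, each dividing the next. The characteristic polynomial is their product, (x - 2)^2.

The rational canonical form is the block-diagonal matrix of companion matrices C(f_i):
R = [[0, -4], [1, 4]].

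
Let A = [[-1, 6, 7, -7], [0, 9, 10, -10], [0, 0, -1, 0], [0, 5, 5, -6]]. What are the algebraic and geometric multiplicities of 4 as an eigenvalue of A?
The characteristic polynomial is (x - 4)(x + 1)^3, so the factor x - 4 appears with exponent 1: the algebraic multiplicity is 1.

rank(A - 4I) = 3, so the eigenspace has dimension 4 - 3 = 1: the geometric multiplicity is 1.

algebraic multiplicity 1, geometric multiplicity 1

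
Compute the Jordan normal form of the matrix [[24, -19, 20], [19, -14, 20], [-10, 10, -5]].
J = [[-5, 0, 0], [0, 5, 1], [0, 0, 5]]

The characteristic polynomial is det(xI - A) = (x - 5)^2(x + 5), so the eigenvalues are -5 (algebraic multiplicity 1), 5 (algebraic multiplicity 2).

For λ = -5: algebraic multiplicity 1 gives one 1×1 block.

For λ = 5: rank(A - 5I) = 2, rank((A - 5I)^2) = 1. The eigenspace has dimension 3 - 2 = 1, so there is 1 Jordan block; the rank sequence gives block sizes [2].

Assembling the blocks gives the Jordan form J above.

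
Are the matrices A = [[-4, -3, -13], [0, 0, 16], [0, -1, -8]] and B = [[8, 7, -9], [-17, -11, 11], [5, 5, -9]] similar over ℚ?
Yes.

Two matrices over a field are similar if and only if they have the same invariant factors.

Both A and B have characteristic polynomial (x + 4)^3 and minimal polynomial (x + 4)^3. Computing further, both have invariant factors (x + 4)^3. Hence A and B are similar.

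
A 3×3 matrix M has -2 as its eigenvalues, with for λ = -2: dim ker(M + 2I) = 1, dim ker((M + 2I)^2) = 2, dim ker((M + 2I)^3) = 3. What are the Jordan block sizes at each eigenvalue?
λ = -2: successive nullity increments [1, 1, 1] count blocks of size ≥ k; block sizes are [3].

Jordan blocks: (-2, 3)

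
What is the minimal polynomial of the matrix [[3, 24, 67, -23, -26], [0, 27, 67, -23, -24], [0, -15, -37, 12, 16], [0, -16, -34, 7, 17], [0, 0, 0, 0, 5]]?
m_A(x) = (x - 5)^2(x - 3)(x + 4)^2

The characteristic polynomial factors as (x - 5)^2(x - 3)(x + 4)^2. The minimal polynomial is ∏(x - λ)^{k_λ} where k_λ is the size of the largest Jordan block at λ.

For λ = -4: rank(A + 4I) = 4, and the largest Jordan block has size 2 (the smallest k with rank((A + 4I)^k) = rank((A + 4I)^(k+1))).
For λ = 3: rank(A - 3I) = 4, and the largest Jordan block has size 1 (the smallest k with rank((A - 3I)^k) = rank((A - 3I)^(k+1))).
For λ = 5: rank(A - 5I) = 4, and the largest Jordan block has size 2 (the smallest k with rank((A - 5I)^k) = rank((A - 5I)^(k+1))).

So m_A(x) = (x - 5)^2(x - 3)(x + 4)^2.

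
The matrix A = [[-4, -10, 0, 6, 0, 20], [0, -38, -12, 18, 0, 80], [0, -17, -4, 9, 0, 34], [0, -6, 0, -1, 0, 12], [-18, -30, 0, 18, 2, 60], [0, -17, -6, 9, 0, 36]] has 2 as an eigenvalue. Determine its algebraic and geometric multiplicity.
The characteristic polynomial is (x - 2)^2(x + 1)(x + 4)^3, so the factor x - 2 appears with exponent 2: the algebraic multiplicity is 2.

rank(A - 2I) = 4, so the eigenspace has dimension 6 - 4 = 2: the geometric multiplicity is 2.

algebraic multiplicity 2, geometric multiplicity 2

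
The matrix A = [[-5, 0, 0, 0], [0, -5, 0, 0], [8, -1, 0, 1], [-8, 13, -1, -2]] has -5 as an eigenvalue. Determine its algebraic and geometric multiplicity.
The characteristic polynomial is (x + 1)^2(x + 5)^2, so the factor x + 5 appears with exponent 2: the algebraic multiplicity is 2.

rank(A + 5I) = 2, so the eigenspace has dimension 4 - 2 = 2: the geometric multiplicity is 2.

algebraic multiplicity 2, geometric multiplicity 2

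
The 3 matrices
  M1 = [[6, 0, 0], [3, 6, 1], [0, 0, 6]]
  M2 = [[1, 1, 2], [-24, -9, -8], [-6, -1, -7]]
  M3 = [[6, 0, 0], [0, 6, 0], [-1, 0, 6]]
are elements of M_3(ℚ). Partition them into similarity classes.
Characteristic polynomials: χ_{M1} = (x - 6)^3, χ_{M2} = (x + 5)^3, χ_{M3} = (x - 6)^3.

{M1, M3}: invariant factors x - 6, (x - 6)^2.

{M2}: invariant factors x + 5, (x + 5)^2.

Matrices are similar if and only if their invariant-factor lists agree; the partition into similarity classes is {M1, M3}, {M2}.

2 classes: {M1, M3}, {M2}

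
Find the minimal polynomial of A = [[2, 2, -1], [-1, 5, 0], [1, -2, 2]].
The characteristic polynomial factors as (x - 3)^3. The minimal polynomial is ∏(x - λ)^{k_λ} where k_λ is the size of the largest Jordan block at λ.

For λ = 3: rank(A - 3I) = 2, and the largest Jordan block has size 3 (the smallest k with rank((A - 3I)^k) = rank((A - 3I)^(k+1))).

So m_A(x) = (x - 3)^3.

m_A(x) = (x - 3)^3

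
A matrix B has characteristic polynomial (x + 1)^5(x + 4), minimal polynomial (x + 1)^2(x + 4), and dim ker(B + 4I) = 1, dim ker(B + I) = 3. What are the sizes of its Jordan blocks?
λ = -4: algebraic multiplicity 1 (exponent in χ_B), largest block size 1 (exponent in m_B), 1 block (geometric multiplicity). This forces block sizes [1].
λ = -1: algebraic multiplicity 5 (exponent in χ_B), largest block size 2 (exponent in m_B), 3 blocks (geometric multiplicity). These force block sizes [2, 2, 1].

Jordan blocks: (-4, 1), (-1, 2), (-1, 2), (-1, 1)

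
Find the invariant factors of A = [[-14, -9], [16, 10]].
The Jordan structure of A has elementary divisors (x + 2)^2. Arranging the block sizes at each eigenvalue in decreasing order and taking row products gives the invariant factors.

Invariant factors (smallest first, each dividing the next): (x + 2)^2.

Check: the last factor (x + 2)^2 is the minimal polynomial, and the product (x + 2)^2 is the characteristic polynomial.

(x + 2)^2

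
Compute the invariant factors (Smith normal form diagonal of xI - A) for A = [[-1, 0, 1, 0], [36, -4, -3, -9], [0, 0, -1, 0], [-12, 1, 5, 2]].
The Jordan structure of A has elementary divisors (x + 1)^2, (x + 1)^2. Arranging the block sizes at each eigenvalue in decreasing order and taking row products gives the invariant factors.

Invariant factors (smallest first, each dividing the next): (x + 1)^2, (x + 1)^2.

Check: the last factor (x + 1)^2 is the minimal polynomial, and the product (x + 1)^4 is the characteristic polynomial.

(x + 1)^2, (x + 1)^2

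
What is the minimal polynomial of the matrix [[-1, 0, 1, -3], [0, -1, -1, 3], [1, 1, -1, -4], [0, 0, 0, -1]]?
m_A(x) = (x + 1)^3

The characteristic polynomial factors as (x + 1)^4. The minimal polynomial is ∏(x - λ)^{k_λ} where k_λ is the size of the largest Jordan block at λ.

For λ = -1: rank(A + I) = 2, and the largest Jordan block has size 3 (the smallest k with rank((A + I)^k) = rank((A + I)^(k+1))).

So m_A(x) = (x + 1)^3.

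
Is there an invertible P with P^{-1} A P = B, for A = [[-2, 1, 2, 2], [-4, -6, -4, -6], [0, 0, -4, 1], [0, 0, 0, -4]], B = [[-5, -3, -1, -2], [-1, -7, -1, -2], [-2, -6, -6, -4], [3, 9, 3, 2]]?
No.

Both have characteristic polynomial (x + 4)^4 and minimal polynomial (x + 4)^2. But rank(A + 4I) = 2 for A while rank(B + 4I) = 1 for B, so the number of Jordan blocks at λ = -4 differs. A and B are not similar.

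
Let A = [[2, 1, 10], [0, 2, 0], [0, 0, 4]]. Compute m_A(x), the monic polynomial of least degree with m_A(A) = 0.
The characteristic polynomial factors as (x - 4)(x - 2)^2. The minimal polynomial is ∏(x - λ)^{k_λ} where k_λ is the size of the largest Jordan block at λ.

For λ = 2: rank(A - 2I) = 2, and the largest Jordan block has size 2 (the smallest k with rank((A - 2I)^k) = rank((A - 2I)^(k+1))).
For λ = 4: rank(A - 4I) = 2, and the largest Jordan block has size 1 (the smallest k with rank((A - 4I)^k) = rank((A - 4I)^(k+1))).

So m_A(x) = (x - 4)(x - 2)^2.

m_A(x) = (x - 4)(x - 2)^2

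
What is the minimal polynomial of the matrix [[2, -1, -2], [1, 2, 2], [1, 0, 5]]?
The characteristic polynomial factors as (x - 3)^3. The minimal polynomial is ∏(x - λ)^{k_λ} where k_λ is the size of the largest Jordan block at λ.

For λ = 3: rank(A - 3I) = 2, and the largest Jordan block has size 3 (the smallest k with rank((A - 3I)^k) = rank((A - 3I)^(k+1))).

So m_A(x) = (x - 3)^3.

m_A(x) = (x - 3)^3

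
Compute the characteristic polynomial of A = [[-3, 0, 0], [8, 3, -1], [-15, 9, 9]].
xI - A = [[x + 3, 0, 0], [-8, x - 3, 1], [15, -9, x - 9]].

Expanding det(xI - A) along the first row:
det(xI - A) = + (x + 3)·det([[x - 3, 1], [-9, x - 9]]) - (0)·det([[-8, 1], [15, x - 9]]) + (0)·det([[-8, x - 3], [15, -9]]).

Evaluating gives χ_A(x) = x^3 - 9x^2 + 108 = (x - 6)^2(x + 3).

χ_A(x) = (x - 6)^2(x + 3)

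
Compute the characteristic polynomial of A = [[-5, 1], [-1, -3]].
xI - A = [[x + 5, -1], [1, x + 3]].

Expanding det(xI - A) along the first row:
det(xI - A) = + (x + 5)·det([[x + 3]]) - (-1)·det([[1]]).

Evaluating gives χ_A(x) = x^2 + 8x + 16 = (x + 4)^2.

χ_A(x) = (x + 4)^2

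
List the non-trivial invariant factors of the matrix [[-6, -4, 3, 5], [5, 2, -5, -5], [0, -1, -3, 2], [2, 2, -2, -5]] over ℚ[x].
The Jordan structure of A has elementary divisors (x + 3)^3, (x + 3). Arranging the block sizes at each eigenvalue in decreasing order and taking row products gives the invariant factors.

Invariant factors (smallest first, each dividing the next): x + 3, (x + 3)^3.

Check: the last factor (x + 3)^3 is the minimal polynomial, and the product (x + 3)^4 is the characteristic polynomial.

x + 3, (x + 3)^3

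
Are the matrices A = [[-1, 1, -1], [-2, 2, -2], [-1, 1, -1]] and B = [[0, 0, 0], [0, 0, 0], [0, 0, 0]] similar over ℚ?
Both have characteristic polynomial x^3, but the minimal polynomial of A is x^2 while the minimal polynomial of B is x. The minimal polynomial is a similarity invariant, so A and B are not similar.

No.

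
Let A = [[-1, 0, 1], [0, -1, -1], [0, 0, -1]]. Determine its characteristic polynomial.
xI - A = [[x + 1, 0, -1], [0, x + 1, 1], [0, 0, x + 1]].

Expanding det(xI - A) along the first row:
det(xI - A) = + (x + 1)·det([[x + 1, 1], [0, x + 1]]) - (0)·det([[0, 1], [0, x + 1]]) + (-1)·det([[0, x + 1], [0, 0]]).

Evaluating gives χ_A(x) = x^3 + 3x^2 + 3x + 1 = (x + 1)^3.

χ_A(x) = (x + 1)^3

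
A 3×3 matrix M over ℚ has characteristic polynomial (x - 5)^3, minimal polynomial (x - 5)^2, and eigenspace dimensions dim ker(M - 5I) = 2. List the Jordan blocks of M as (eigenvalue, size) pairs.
Jordan blocks: (5, 2), (5, 1)

λ = 5: algebraic multiplicity 3 (exponent in χ_M), largest block size 2 (exponent in m_M), 2 blocks (geometric multiplicity). These force block sizes [2, 1].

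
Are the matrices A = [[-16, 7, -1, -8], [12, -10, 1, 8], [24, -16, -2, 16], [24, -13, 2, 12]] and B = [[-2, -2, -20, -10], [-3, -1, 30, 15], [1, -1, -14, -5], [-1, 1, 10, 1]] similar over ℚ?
Both have characteristic polynomial (x + 4)^4, but the minimal polynomial of A is (x + 4)^3 while the minimal polynomial of B is (x + 4)^2. The minimal polynomial is a similarity invariant, so A and B are not similar.

No.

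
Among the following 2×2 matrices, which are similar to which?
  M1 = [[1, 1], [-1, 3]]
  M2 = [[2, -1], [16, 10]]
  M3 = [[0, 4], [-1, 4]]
2 classes: {M1, M3}, {M2}

Characteristic polynomials: χ_{M1} = (x - 2)^2, χ_{M2} = (x - 6)^2, χ_{M3} = (x - 2)^2.

{M1, M3}: invariant factors (x - 2)^2.

{M2}: invariant factors (x - 6)^2.

Matrices are similar if and only if their invariant-factor lists agree; the partition into similarity classes is {M1, M3}, {M2}.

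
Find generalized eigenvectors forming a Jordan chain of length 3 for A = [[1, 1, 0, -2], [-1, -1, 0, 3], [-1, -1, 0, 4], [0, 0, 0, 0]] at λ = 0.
We seek v_1 ∈ ker(A^3) \ ker(A^2), then set v_{i+1} = A v_i.

One such chain is v_1 = [[0, 2, 4, 1]]^T, v_2 = [[0, 1, 2, 0]]^T, v_3 = [[1, -1, -1, 0]]^T. Check: A v_3 = [[0, 0, 0, 0]]^T = 0.

v_1 = [[0, 2, 4, 1]]^T, v_2 = [[0, 1, 2, 0]]^T, v_3 = [[1, -1, -1, 0]]^T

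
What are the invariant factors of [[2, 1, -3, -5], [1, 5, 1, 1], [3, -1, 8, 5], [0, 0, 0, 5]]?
x - 5, (x - 5)^3

The Jordan structure of A has elementary divisors (x - 5)^3, (x - 5). Arranging the block sizes at each eigenvalue in decreasing order and taking row products gives the invariant factors.

Invariant factors (smallest first, each dividing the next): x - 5, (x - 5)^3.

Check: the last factor (x - 5)^3 is the minimal polynomial, and the product (x - 5)^4 is the characteristic polynomial.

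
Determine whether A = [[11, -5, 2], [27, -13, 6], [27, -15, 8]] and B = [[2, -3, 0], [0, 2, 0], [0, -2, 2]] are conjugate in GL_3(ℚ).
Two matrices over a field are similar if and only if they have the same invariant factors.

Both A and B have characteristic polynomial (x - 2)^3 and minimal polynomial (x - 2)^2. Computing further, both have invariant factors x - 2, (x - 2)^2. Hence A and B are similar.

Yes.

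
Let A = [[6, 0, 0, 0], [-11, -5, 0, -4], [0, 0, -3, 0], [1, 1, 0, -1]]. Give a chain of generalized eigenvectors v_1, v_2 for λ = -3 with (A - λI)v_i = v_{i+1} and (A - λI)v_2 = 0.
v_1 = [[0, -1, 0, 1]]^T, v_2 = [[0, -2, 0, 1]]^T

We seek v_1 ∈ ker((A + 3I)^2) \ ker(A + 3I), then set v_{i+1} = (A + 3I) v_i.

One such chain is v_1 = [[0, -1, 0, 1]]^T, v_2 = [[0, -2, 0, 1]]^T. Check: (A + 3I) v_2 = [[0, 0, 0, 0]]^T = 0.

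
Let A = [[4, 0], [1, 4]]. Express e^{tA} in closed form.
A has Jordan form J = [[4, 1], [0, 4]] with A = PJP^{-1}, so e^{tA} = P e^{tJ} P^{-1}.

For a Jordan block J_k(λ), e^{tJ_k(λ)} = e^{λt} · (I + tN + t^2 N^2/2! + ... + t^{k-1} N^{k-1}/(k-1)!) where N is the nilpotent superdiagonal part.

Assembling the blocks and conjugating back gives the entries of e^{tA} as shown above.

e^{tA} = [[e^{4*t}, 0], [t*e^{4*t}, e^{4*t}]]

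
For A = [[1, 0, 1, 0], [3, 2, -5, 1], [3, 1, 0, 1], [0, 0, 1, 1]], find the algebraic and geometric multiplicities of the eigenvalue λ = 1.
The characteristic polynomial is (x - 1)^4, so the factor x - 1 appears with exponent 4: the algebraic multiplicity is 4.

rank(A - I) = 2, so the eigenspace has dimension 4 - 2 = 2: the geometric multiplicity is 2.

Since 2 < 4, A is not diagonalizable.

algebraic multiplicity 4, geometric multiplicity 2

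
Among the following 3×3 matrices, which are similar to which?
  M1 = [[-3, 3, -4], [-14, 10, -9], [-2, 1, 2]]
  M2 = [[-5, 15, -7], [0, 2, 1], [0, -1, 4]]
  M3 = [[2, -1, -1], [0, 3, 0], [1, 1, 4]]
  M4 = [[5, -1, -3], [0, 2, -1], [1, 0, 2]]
Characteristic polynomials: χ_{M1} = (x - 3)^3, χ_{M2} = (x - 3)^2(x + 5), χ_{M3} = (x - 3)^3, χ_{M4} = (x - 3)^3.

{M1, M4}: invariant factors (x - 3)^3.

{M2}: invariant factors (x - 3)^2(x + 5).

{M3}: invariant factors x - 3, (x - 3)^2.

Matrices are similar if and only if their invariant-factor lists agree; the partition into similarity classes is {M1, M4}, {M2}, {M3}.

3 classes: {M1, M4}, {M2}, {M3}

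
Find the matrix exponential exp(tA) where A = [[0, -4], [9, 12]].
A has Jordan form J = [[6, 1], [0, 6]] with A = PJP^{-1}, so e^{tA} = P e^{tJ} P^{-1}.

For a Jordan block J_k(λ), e^{tJ_k(λ)} = e^{λt} · (I + tN + t^2 N^2/2! + ... + t^{k-1} N^{k-1}/(k-1)!) where N is the nilpotent superdiagonal part.

Assembling the blocks and conjugating back gives the entries of e^{tA} as shown above.

e^{tA} = [[(1 - 6*t)*e^{6*t}, -4*t*e^{6*t}], [9*t*e^{6*t}, (6*t + 1)*e^{6*t}]]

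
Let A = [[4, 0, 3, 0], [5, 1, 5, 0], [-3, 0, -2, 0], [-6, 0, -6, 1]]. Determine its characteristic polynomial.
χ_A(x) = (x - 1)^4

xI - A = [[x - 4, 0, -3, 0], [-5, x - 1, -5, 0], [3, 0, x + 2, 0], [6, 0, 6, x - 1]].

Expanding det(xI - A) along the first row:
det(xI - A) = + (x - 4)·det([[x - 1, -5, 0], [0, x + 2, 0], [0, 6, x - 1]]) - (0)·det([[-5, -5, 0], [3, x + 2, 0], [6, 6, x - 1]]) + (-3)·det([[-5, x - 1, 0], [3, 0, 0], [6, 0, x - 1]]) - (0)·det([[-5, x - 1, -5], [3, 0, x + 2], [6, 0, 6]]).

Evaluating gives χ_A(x) = x^4 - 4x^3 + 6x^2 - 4x + 1 = (x - 1)^4.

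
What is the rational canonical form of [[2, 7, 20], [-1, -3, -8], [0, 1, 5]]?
R = [[0, 0, 1], [1, 0, -4], [0, 1, 4]]

The invariant factors of A (the non-unit diagonal entries of the Smith normal form of xI - A over ℚ[x]) are (x - 1)(x^2 - 3x + 1), each dividing the next. The characteristic polynomial is their product, (x - 1)(x^2 - 3x + 1).

The rational canonical form is the block-diagonal matrix of companion matrices C(f_i):
R = [[0, 0, 1], [1, 0, -4], [0, 1, 4]].

Note the characteristic polynomial does not split into linear factors over ℚ, so A has no Jordan form over ℚ; the rational canonical form exists over any field.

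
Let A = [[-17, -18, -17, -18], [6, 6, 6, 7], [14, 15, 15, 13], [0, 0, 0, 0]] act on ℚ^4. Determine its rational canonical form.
The invariant factors of A (the non-unit diagonal entries of the Smith normal form of xI - A over ℚ[x]) are x(x - 6)(x + 1)^2, each dividing the next. The characteristic polynomial is their product, x(x - 6)(x + 1)^2.

The rational canonical form is the block-diagonal matrix of companion matrices C(f_i):
R = [[0, 0, 0, 0], [1, 0, 0, 6], [0, 1, 0, 11], [0, 0, 1, 4]].

R = [[0, 0, 0, 0], [1, 0, 0, 6], [0, 1, 0, 11], [0, 0, 1, 4]]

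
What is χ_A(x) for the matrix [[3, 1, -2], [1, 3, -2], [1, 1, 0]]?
χ_A(x) = (x - 2)^3

xI - A = [[x - 3, -1, 2], [-1, x - 3, 2], [-1, -1, x]].

Expanding det(xI - A) along the first row:
det(xI - A) = + (x - 3)·det([[x - 3, 2], [-1, x]]) - (-1)·det([[-1, 2], [-1, x]]) + (2)·det([[-1, x - 3], [-1, -1]]).

Evaluating gives χ_A(x) = x^3 - 6x^2 + 12x - 8 = (x - 2)^3.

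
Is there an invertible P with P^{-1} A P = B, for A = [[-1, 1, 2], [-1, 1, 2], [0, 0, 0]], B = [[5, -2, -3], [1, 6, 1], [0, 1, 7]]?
trace(A) = 0 but trace(B) = 18. The trace is a similarity invariant, so A and B are not similar.

No.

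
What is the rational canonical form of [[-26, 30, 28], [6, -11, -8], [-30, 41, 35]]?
R = [[0, 0, 30], [1, 0, 21], [0, 1, -2]]

The invariant factors of A (the non-unit diagonal entries of the Smith normal form of xI - A over ℚ[x]) are (x + 5)(x^2 - 3x - 6), each dividing the next. The characteristic polynomial is their product, (x + 5)(x^2 - 3x - 6).

The rational canonical form is the block-diagonal matrix of companion matrices C(f_i):
R = [[0, 0, 30], [1, 0, 21], [0, 1, -2]].

Note the characteristic polynomial does not split into linear factors over ℚ, so A has no Jordan form over ℚ; the rational canonical form exists over any field.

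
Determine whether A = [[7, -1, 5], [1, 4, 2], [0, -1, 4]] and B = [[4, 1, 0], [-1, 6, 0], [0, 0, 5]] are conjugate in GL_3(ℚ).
Both have characteristic polynomial (x - 5)^3, but the minimal polynomial of A is (x - 5)^3 while the minimal polynomial of B is (x - 5)^2. The minimal polynomial is a similarity invariant, so A and B are not similar.

No.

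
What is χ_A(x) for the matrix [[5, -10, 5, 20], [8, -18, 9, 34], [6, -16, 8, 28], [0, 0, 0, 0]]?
χ_A(x) = x^3(x + 5)

xI - A = [[x - 5, 10, -5, -20], [-8, x + 18, -9, -34], [-6, 16, x - 8, -28], [0, 0, 0, x]].

Expanding det(xI - A) along the first row:
det(xI - A) = + (x - 5)·det([[x + 18, -9, -34], [16, x - 8, -28], [0, 0, x]]) - (10)·det([[-8, -9, -34], [-6, x - 8, -28], [0, 0, x]]) + (-5)·det([[-8, x + 18, -34], [-6, 16, -28], [0, 0, x]]) - (-20)·det([[-8, x + 18, -9], [-6, 16, x - 8], [0, 0, 0]]).

Evaluating gives χ_A(x) = x^4 + 5x^3 = x^3(x + 5).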